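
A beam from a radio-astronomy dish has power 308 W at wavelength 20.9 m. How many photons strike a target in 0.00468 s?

1.52 × 10^26 photons

Total energy: E_total = P·t = 308 × 0.00468 = 1.441 J.
Per-photon energy: E = 9.505 × 10^-27 J.
N = E_total / E_photon = 1.52 × 10^26.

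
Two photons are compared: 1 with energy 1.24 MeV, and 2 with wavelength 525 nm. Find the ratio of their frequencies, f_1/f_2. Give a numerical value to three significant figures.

5.25e5

f_1 = 2.998e20 Hz (from energy = 1.24 MeV, via f = E/h).
f_2 = 5.710e14 Hz (from wavelength = 525 nm, via f = c/λ).
Ratio = 2.998e20 / 5.710e14 = 5.25e5.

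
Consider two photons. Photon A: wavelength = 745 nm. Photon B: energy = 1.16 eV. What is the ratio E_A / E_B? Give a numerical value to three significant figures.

E_A = 2.666 × 10^-19 J (from wavelength = 745 nm, via E = hc/λ).
E_B = 1.859 × 10^-19 J (from energy = 1.16 eV, via E given directly).
Ratio = 2.666 × 10^-19 / 1.859 × 10^-19 = 1.43.

1.43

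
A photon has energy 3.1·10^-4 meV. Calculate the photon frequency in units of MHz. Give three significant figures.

75.0 MHz

Take h = 6.62607015·10^-34 J·s, 1 eV = 1.602176634·10^-19 J.
First convert: E = 3.1·10^-4 meV = 4.9667·10^-26 J.
Apply f = E/h: f = 7.496·10^7 Hz.
Converting to MHz: f = 74.96 MHz ≈ 75.0 MHz.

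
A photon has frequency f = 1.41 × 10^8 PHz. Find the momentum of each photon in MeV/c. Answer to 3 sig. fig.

583 MeV/c

In SI units: f = 1.41 × 10^8 PHz = 1.41 × 10^23 Hz.
For a photon p = hf/c, so p = 3.116 × 10^-19 kg·m/s.
Converting to MeV/c: p = 583.1 MeV/c ≈ 583 MeV/c.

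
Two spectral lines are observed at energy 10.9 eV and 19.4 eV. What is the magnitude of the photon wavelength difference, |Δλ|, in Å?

Using λ = hc/E: λ₁ = 1.137 × 10^-7 m, λ₂ = 6.391 × 10^-8 m.
|Δλ| = |1.137 × 10^-7 − 6.391 × 10^-8| = 4.98 × 10^-8 m = 498 Å.

498 Å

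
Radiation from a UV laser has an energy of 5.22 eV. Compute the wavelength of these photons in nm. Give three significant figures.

238 nm

First convert: E = 5.22 eV = 8.3634e-19 J.
Since λ = hc/E for a photon, λ = 2.375e-7 m.
Converting to nm: λ = 237.5 nm ≈ 238 nm.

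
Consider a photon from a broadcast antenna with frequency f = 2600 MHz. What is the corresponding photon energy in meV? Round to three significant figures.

0.0108 meV

First convert: f = 2600 MHz = 2.6·10^9 Hz.
Since E = hf for a photon, E = 1.723·10^-24 J.
Converting to meV: E = 0.01075 meV ≈ 0.0108 meV.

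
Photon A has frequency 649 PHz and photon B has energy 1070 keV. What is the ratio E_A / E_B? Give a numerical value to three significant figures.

2.51 × 10^-3

E_A = 4.300 × 10^-16 J (from frequency = 649 PHz, via E = hf).
E_B = 1.714 × 10^-13 J (from energy = 1070 keV, via E given directly).
Ratio = 4.300 × 10^-16 / 1.714 × 10^-13 = 2.51 × 10^-3.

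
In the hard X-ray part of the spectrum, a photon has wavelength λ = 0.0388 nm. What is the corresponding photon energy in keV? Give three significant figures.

32.0 keV

Take h = 6.62607015e-34 J·s, c = 2.99792458e8 m/s, 1 eV = 1.602176634e-19 J.
First convert: λ = 0.0388 nm = 3.88e-11 m.
Since E = hc/λ for a photon, E = 5.120e-15 J.
Converting to keV: E = 31.95 keV ≈ 32.0 keV.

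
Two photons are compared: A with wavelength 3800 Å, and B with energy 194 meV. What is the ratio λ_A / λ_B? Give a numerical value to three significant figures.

0.0595

λ_A = 3.800 × 10^-7 m (from wavelength = 3800 Å, via λ given directly).
λ_B = 6.391 × 10^-6 m (from energy = 194 meV, via λ = hc/E).
Ratio = 3.800 × 10^-7 / 6.391 × 10^-6 = 0.0595.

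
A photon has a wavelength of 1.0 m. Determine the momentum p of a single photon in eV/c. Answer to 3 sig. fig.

For a photon p = h/λ, so p = 6.626·10^-34 kg·m/s.
Converting to eV/c: p = 1.240·10^-6 eV/c ≈ 1.24·10^-6 eV/c.

1.24·10^-6 eV/c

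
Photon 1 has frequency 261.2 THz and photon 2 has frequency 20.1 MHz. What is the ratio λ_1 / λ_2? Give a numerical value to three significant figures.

λ_1 = 1.148e-6 m (from frequency = 261.2 THz, via λ = c/f).
λ_2 = 14.92 m (from frequency = 20.1 MHz, via λ = c/f).
Ratio = 1.148e-6 / 14.92 = 7.70e-8.

7.70e-8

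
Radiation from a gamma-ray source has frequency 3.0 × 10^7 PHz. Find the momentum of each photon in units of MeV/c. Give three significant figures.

124 MeV/c

Use h = 6.62607015 × 10^-34 J·s, c = 2.99792458 × 10^8 m/s, 1 eV = 1.602176634 × 10^-19 J.
First convert: f = 3.0 × 10^7 PHz = 3.0 × 10^22 Hz.
Apply p = hf/c: p = 6.631 × 10^-20 kg·m/s.
Converting to MeV/c: p = 124.1 MeV/c ≈ 124 MeV/c.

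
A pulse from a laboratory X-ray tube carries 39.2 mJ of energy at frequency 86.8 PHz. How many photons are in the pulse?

Per-photon energy: E = 5.751e-17 J (from frequency = 86.8 PHz).
N = E_total / E_photon = 0.0392 J / 5.751e-17 J = 6.82e14.

6.82e14 photons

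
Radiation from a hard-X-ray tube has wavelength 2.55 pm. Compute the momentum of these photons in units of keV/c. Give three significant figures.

First convert: λ = 2.55 pm = 2.55 × 10^-12 m.
The photon relation is p = h/λ, giving p = 2.598 × 10^-22 kg·m/s.
Converting to keV/c: p = 486.2 keV/c ≈ 486 keV/c.

486 keV/c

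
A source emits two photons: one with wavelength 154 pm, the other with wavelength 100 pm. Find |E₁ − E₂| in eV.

4350 eV

Using E = hc/λ: E₁ = 1.290·10^-15 J, E₂ = 1.986·10^-15 J.
|ΔE| = |1.290·10^-15 − 1.986·10^-15| = 6.97·10^-16 J = 4350 eV.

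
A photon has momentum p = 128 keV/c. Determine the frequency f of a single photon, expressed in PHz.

First convert: p = 128 keV/c = 6.8407 × 10^-23 kg·m/s.
The photon relation is f = pc/h, giving f = 3.095 × 10^19 Hz.
Converting to PHz: f = 30950 PHz ≈ 3.10 × 10^4 PHz.

3.10 × 10^4 PHz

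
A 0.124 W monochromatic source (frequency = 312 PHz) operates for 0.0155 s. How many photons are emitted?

Total energy: E_total = P·t = 0.124 × 0.0155 = 0.001922 J.
Per-photon energy: E = 2.067 × 10^-16 J.
N = E_total / E_photon = 9.30 × 10^12.

9.30 × 10^12 photons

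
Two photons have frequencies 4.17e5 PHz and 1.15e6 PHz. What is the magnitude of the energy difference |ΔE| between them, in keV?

3030 keV

Using E = hf: E₁ = 2.763e-13 J, E₂ = 7.620e-13 J.
|ΔE| = |2.763e-13 − 7.620e-13| = 4.86e-13 J = 3030 keV.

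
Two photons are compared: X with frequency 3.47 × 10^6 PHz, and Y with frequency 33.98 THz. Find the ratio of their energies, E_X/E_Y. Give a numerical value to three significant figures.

E_X = 2.299 × 10^-12 J (from frequency = 3.47 × 10^6 PHz, via E = hf).
E_Y = 2.252 × 10^-20 J (from frequency = 33.98 THz, via E = hf).
Ratio = 2.299 × 10^-12 / 2.252 × 10^-20 = 1.02 × 10^8.

1.02 × 10^8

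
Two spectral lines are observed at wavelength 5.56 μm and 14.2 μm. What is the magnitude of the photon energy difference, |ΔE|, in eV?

0.136 eV

Using E = hc/λ: E₁ = 3.573e-20 J, E₂ = 1.399e-20 J.
|ΔE| = |3.573e-20 − 1.399e-20| = 2.17e-20 J = 0.136 eV.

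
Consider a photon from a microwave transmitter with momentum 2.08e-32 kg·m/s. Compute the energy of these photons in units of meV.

0.0389 meV

Use c = 2.99792458e8 m/s, 1 eV = 1.602176634e-19 J.
The photon relation is E = pc, giving E = 6.236e-24 J.
Converting to meV: E = 0.03892 meV ≈ 0.0389 meV.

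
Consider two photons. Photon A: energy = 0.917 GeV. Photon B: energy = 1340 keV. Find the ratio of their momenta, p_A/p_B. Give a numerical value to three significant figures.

p_A = 4.901e-19 kg·m/s (from energy = 0.917 GeV, via p = E/c).
p_B = 7.161e-22 kg·m/s (from energy = 1340 keV, via p = E/c).
Ratio = 4.901e-19 / 7.161e-22 = 684.

684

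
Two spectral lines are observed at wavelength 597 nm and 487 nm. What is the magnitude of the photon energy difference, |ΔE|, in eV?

0.469 eV

Using E = hc/λ: E₁ = 3.327 × 10^-19 J, E₂ = 4.079 × 10^-19 J.
|ΔE| = |3.327 × 10^-19 − 4.079 × 10^-19| = 7.52 × 10^-20 J = 0.469 eV.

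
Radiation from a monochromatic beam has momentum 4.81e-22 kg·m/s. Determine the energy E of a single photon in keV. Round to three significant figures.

900 keV

The photon relation is E = pc, giving E = 1.442e-13 J.
Converting to keV: E = 900.0 keV ≈ 900 keV.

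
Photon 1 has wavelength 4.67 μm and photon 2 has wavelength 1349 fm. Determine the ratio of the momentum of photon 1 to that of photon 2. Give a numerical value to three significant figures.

p_1 = 1.419 × 10^-28 kg·m/s (from wavelength = 4.67 μm, via p = h/λ).
p_2 = 4.912 × 10^-22 kg·m/s (from wavelength = 1349 fm, via p = h/λ).
Ratio = 1.419 × 10^-28 / 4.912 × 10^-22 = 2.89 × 10^-7.

2.89 × 10^-7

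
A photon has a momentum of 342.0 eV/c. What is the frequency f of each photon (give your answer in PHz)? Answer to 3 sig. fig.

82.7 PHz

Use h = 6.62607015·10^-34 J·s, c = 2.99792458·10^8 m/s, 1 eV = 1.602176634·10^-19 J.
First convert: p = 342.0 eV/c = 1.8277·10^-25 kg·m/s.
For a photon f = pc/h, so f = 8.270·10^16 Hz.
Converting to PHz: f = 82.70 PHz ≈ 82.7 PHz.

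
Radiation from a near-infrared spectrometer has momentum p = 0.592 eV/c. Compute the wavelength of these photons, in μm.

Use h = 6.62607015 × 10^-34 J·s, c = 2.99792458 × 10^8 m/s, 1 eV = 1.602176634 × 10^-19 J.
First convert: p = 0.592 eV/c = 3.1638 × 10^-28 kg·m/s.
For a photon λ = h/p, so λ = 2.094 × 10^-6 m.
Converting to μm: λ = 2.094 μm ≈ 2.09 μm.

2.09 μm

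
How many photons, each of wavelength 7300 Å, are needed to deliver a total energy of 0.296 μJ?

Per-photon energy: E = 2.721e-19 J (from wavelength = 7300 Å).
N = E_total / E_photon = 2.96e-7 J / 2.721e-19 J = 1.09e12.

1.09e12 photons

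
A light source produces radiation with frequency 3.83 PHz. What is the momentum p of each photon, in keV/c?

Convert to SI: f = 3.83 PHz = 3.83 × 10^15 Hz.
The photon relation is p = hf/c, giving p = 8.465 × 10^-27 kg·m/s.
Converting to keV/c: p = 0.01584 keV/c ≈ 0.0158 keV/c.

0.0158 keV/c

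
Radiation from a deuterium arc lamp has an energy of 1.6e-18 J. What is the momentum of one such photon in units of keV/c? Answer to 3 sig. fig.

9.99e-3 keV/c

Since p = E/c for a photon, p = 5.337e-27 kg·m/s.
Converting to keV/c: p = 0.009986 keV/c ≈ 9.99e-3 keV/c.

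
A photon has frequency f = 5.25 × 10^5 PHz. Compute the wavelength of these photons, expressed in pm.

0.571 pm

Use c = 2.99792458 × 10^8 m/s.
First convert: f = 5.25 × 10^5 PHz = 5.25 × 10^20 Hz.
Since λ = c/f for a photon, λ = 5.710 × 10^-13 m.
Converting to pm: λ = 0.5710 pm ≈ 0.571 pm.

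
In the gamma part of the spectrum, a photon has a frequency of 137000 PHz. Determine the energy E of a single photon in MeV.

Convert to SI: f = 137000 PHz = 1.370 × 10^20 Hz.
For a photon E = hf, so E = 9.078 × 10^-14 J.
Converting to MeV: E = 0.5666 MeV ≈ 0.567 MeV.

0.567 MeV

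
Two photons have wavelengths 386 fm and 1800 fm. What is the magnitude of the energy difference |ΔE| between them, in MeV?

2.52 MeV

Using E = hc/λ: E₁ = 5.146 × 10^-13 J, E₂ = 1.104 × 10^-13 J.
|ΔE| = |5.146 × 10^-13 − 1.104 × 10^-13| = 4.04 × 10^-13 J = 2.52 MeV.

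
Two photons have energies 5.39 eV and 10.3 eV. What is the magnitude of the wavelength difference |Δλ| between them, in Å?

Using λ = hc/E: λ₁ = 2.300 × 10^-7 m, λ₂ = 1.204 × 10^-7 m.
|Δλ| = |2.300 × 10^-7 − 1.204 × 10^-7| = 1.10 × 10^-7 m = 1100 Å.

1100 Å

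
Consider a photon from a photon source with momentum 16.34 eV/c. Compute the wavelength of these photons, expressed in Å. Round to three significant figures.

(h = 6.62607015 × 10^-34 J·s, c = 2.99792458 × 10^8 m/s, 1 eV = 1.602176634 × 10^-19 J.)
Convert to SI: p = 16.34 eV/c = 8.7326 × 10^-27 kg·m/s.
Apply λ = h/p: λ = 7.588 × 10^-8 m.
Converting to Å: λ = 758.8 Å ≈ 759 Å.

759 Å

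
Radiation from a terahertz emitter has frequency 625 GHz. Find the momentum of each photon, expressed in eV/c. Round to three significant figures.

2.58·10^-3 eV/c

Take h = 6.62607015·10^-34 J·s, c = 2.99792458·10^8 m/s, 1 eV = 1.602176634·10^-19 J.
Convert to SI: f = 625 GHz = 6.25·10^11 Hz.
Since p = hf/c for a photon, p = 1.381·10^-30 kg·m/s.
Converting to eV/c: p = 0.002585 eV/c ≈ 2.58·10^-3 eV/c.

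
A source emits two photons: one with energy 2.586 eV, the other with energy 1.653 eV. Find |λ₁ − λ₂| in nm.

Using λ = hc/E: λ₁ = 4.7944e-7 m, λ₂ = 7.5006e-7 m.
|Δλ| = |4.7944e-7 − 7.5006e-7| = 2.71e-7 m = 271 nm.

271 nm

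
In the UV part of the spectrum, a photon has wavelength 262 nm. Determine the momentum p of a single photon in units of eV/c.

4.73 eV/c

(h = 6.62607015·10^-34 J·s, c = 2.99792458·10^8 m/s, 1 eV = 1.602176634·10^-19 J.)
In SI units: λ = 262 nm = 2.62·10^-7 m.
Apply p = h/λ: p = 2.529·10^-27 kg·m/s.
Converting to eV/c: p = 4.732 eV/c ≈ 4.73 eV/c.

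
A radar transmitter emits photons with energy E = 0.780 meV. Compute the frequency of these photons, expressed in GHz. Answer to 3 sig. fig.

189 GHz

First convert: E = 0.780 meV = 1.2497e-22 J.
Since f = E/h for a photon, f = 1.886e11 Hz.
Converting to GHz: f = 188.6 GHz ≈ 189 GHz.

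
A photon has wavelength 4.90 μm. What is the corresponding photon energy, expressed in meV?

(h = 6.62607015e-34 J·s, c = 2.99792458e8 m/s, 1 eV = 1.602176634e-19 J.)
In SI units: λ = 4.90 μm = 4.90e-6 m.
For a photon E = hc/λ, so E = 4.054e-20 J.
Converting to meV: E = 253.0 meV ≈ 253 meV.

253 meV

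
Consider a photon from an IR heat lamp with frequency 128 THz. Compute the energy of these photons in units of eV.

In SI units: f = 128 THz = 1.28e14 Hz.
Apply E = hf: E = 8.481e-20 J.
Converting to eV: E = 0.5294 eV ≈ 0.529 eV.

0.529 eV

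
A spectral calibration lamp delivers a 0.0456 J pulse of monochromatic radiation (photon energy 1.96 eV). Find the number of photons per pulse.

Per-photon energy: E = 3.140e-19 J (from energy = 1.96 eV).
N = E_total / E_photon = 0.0456 J / 3.140e-19 J = 1.45e17.

1.45e17 photons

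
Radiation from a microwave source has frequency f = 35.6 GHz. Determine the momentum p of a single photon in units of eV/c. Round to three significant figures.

1.47 × 10^-4 eV/c

Convert to SI: f = 35.6 GHz = 3.56 × 10^10 Hz.
The photon relation is p = hf/c, giving p = 7.868 × 10^-32 kg·m/s.
Converting to eV/c: p = 1.472 × 10^-4 eV/c ≈ 1.47 × 10^-4 eV/c.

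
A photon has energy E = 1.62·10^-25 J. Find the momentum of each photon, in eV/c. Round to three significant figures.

Use c = 2.99792458·10^8 m/s, 1 eV = 1.602176634·10^-19 J.
The photon relation is p = E/c, giving p = 5.404·10^-34 kg·m/s.
Converting to eV/c: p = 1.011·10^-6 eV/c ≈ 1.01·10^-6 eV/c.

1.01·10^-6 eV/c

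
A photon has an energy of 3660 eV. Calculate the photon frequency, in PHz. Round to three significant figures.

885 PHz

(h = 6.62607015e-34 J·s, 1 eV = 1.602176634e-19 J.)
Convert to SI: E = 3660 eV = 5.8640e-16 J.
For a photon f = E/h, so f = 8.850e17 Hz.
Converting to PHz: f = 885.0 PHz ≈ 885 PHz.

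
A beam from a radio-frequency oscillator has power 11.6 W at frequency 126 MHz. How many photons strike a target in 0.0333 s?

Total energy: E_total = P·t = 11.6 × 0.0333 = 0.3863 J.
Per-photon energy: E = 8.349 × 10^-26 J.
N = E_total / E_photon = 4.63 × 10^24.

4.63 × 10^24 photons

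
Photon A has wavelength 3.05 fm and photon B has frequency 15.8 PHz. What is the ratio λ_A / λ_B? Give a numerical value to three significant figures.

1.61e-7

λ_A = 3.050e-15 m (from wavelength = 3.05 fm, via λ given directly).
λ_B = 1.897e-8 m (from frequency = 15.8 PHz, via λ = c/f).
Ratio = 3.050e-15 / 1.897e-8 = 1.61e-7.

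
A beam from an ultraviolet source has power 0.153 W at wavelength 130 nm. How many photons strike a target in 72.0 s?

7.21·10^18 photons

Total energy: E_total = P·t = 0.153 × 72.0 = 11.02 J.
Per-photon energy: E = 1.528·10^-18 J.
N = E_total / E_photon = 7.21·10^18.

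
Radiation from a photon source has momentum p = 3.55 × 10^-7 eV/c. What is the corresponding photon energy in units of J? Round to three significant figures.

Convert to SI: p = 3.55 × 10^-7 eV/c = 1.8972 × 10^-34 kg·m/s.
Since E = pc for a photon, E = 5.688 × 10^-26 J.
So E ≈ 5.69 × 10^-26 J.

5.69 × 10^-26 J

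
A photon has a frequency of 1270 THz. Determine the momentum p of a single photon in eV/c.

In SI units: f = 1270 THz = 1.27 × 10^15 Hz.
Since p = hf/c for a photon, p = 2.807 × 10^-27 kg·m/s.
Converting to eV/c: p = 5.252 eV/c ≈ 5.25 eV/c.

5.25 eV/c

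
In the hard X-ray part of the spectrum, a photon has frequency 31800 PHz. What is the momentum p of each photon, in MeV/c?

0.132 MeV/c

Use h = 6.62607015 × 10^-34 J·s, c = 2.99792458 × 10^8 m/s, 1 eV = 1.602176634 × 10^-19 J.
In SI units: f = 31800 PHz = 3.18 × 10^19 Hz.
Since p = hf/c for a photon, p = 7.028 × 10^-23 kg·m/s.
Converting to MeV/c: p = 0.1315 MeV/c ≈ 0.132 MeV/c.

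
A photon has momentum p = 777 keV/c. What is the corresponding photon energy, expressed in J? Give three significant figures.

1.24 × 10^-13 J

Convert to SI: p = 777 keV/c = 4.1525 × 10^-22 kg·m/s.
For a photon E = pc, so E = 1.245 × 10^-13 J.
So E ≈ 1.24 × 10^-13 J.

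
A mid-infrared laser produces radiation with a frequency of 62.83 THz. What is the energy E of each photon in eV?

0.260 eV

Take h = 6.62607015e-34 J·s, 1 eV = 1.602176634e-19 J.
In SI units: f = 62.83 THz = 6.283e13 Hz.
Apply E = hf: E = 4.163e-20 J.
Converting to eV: E = 0.2598 eV ≈ 0.260 eV.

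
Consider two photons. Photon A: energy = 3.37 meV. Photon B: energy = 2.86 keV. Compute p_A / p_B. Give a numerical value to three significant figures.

p_A = 1.801 × 10^-30 kg·m/s (from energy = 3.37 meV, via p = E/c).
p_B = 1.528 × 10^-24 kg·m/s (from energy = 2.86 keV, via p = E/c).
Ratio = 1.801 × 10^-30 / 1.528 × 10^-24 = 1.18 × 10^-6.

1.18 × 10^-6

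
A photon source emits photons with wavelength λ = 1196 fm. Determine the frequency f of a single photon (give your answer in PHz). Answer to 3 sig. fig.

2.51 × 10^5 PHz

In SI units: λ = 1196 fm = 1.196 × 10^-12 m.
Since f = c/λ for a photon, f = 2.507 × 10^20 Hz.
Converting to PHz: f = 250700 PHz ≈ 2.51 × 10^5 PHz.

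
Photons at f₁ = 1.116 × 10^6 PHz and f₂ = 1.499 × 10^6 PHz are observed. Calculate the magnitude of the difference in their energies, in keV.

1580 keV

Using E = hf: E₁ = 7.3947 × 10^-13 J, E₂ = 9.9325 × 10^-13 J.
|ΔE| = |7.3947 × 10^-13 − 9.9325 × 10^-13| = 2.54 × 10^-13 J = 1580 keV.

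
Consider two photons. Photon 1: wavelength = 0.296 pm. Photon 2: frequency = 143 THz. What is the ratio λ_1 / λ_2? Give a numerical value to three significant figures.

λ_1 = 2.960·10^-13 m (from wavelength = 0.296 pm, via λ given directly).
λ_2 = 2.096·10^-6 m (from frequency = 143 THz, via λ = c/f).
Ratio = 2.960·10^-13 / 2.096·10^-6 = 1.41·10^-7.

1.41·10^-7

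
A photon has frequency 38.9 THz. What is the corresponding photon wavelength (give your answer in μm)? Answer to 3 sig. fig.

Convert to SI: f = 38.9 THz = 3.89·10^13 Hz.
Since λ = c/f for a photon, λ = 7.707·10^-6 m.
Converting to μm: λ = 7.707 μm ≈ 7.71 μm.

7.71 μm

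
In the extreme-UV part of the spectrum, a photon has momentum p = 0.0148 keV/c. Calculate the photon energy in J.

First convert: p = 0.0148 keV/c = 7.9095·10^-27 kg·m/s.
Since E = pc for a photon, E = 2.371·10^-18 J.
So E ≈ 2.37·10^-18 J.

2.37·10^-18 J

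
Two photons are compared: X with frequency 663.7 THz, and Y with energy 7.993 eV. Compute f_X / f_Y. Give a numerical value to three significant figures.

0.343

f_X = 6.637·10^14 Hz (from frequency = 663.7 THz, via f given directly).
f_Y = 1.933·10^15 Hz (from energy = 7.993 eV, via f = E/h).
Ratio = 6.637·10^14 / 1.933·10^15 = 0.343.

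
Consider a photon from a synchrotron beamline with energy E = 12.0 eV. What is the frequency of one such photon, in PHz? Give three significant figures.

2.90 PHz

In SI units: E = 12.0 eV = 1.9226e-18 J.
Apply f = E/h: f = 2.902e15 Hz.
Converting to PHz: f = 2.902 PHz ≈ 2.90 PHz.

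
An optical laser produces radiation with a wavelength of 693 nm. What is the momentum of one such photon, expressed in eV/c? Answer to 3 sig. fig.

1.79 eV/c

In SI units: λ = 693 nm = 6.93·10^-7 m.
For a photon p = h/λ, so p = 9.561·10^-28 kg·m/s.
Converting to eV/c: p = 1.789 eV/c ≈ 1.79 eV/c.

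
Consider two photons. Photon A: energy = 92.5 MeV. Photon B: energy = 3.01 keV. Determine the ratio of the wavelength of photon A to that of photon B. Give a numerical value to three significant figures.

3.25e-5

λ_A = 1.340e-14 m (from energy = 92.5 MeV, via λ = hc/E).
λ_B = 4.119e-10 m (from energy = 3.01 keV, via λ = hc/E).
Ratio = 1.340e-14 / 4.119e-10 = 3.25e-5.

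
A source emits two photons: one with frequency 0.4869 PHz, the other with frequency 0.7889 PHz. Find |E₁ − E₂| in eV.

1.25 eV

Using E = hf: E₁ = 3.2262 × 10^-19 J, E₂ = 5.2273 × 10^-19 J.
|ΔE| = |3.2262 × 10^-19 − 5.2273 × 10^-19| = 2.00 × 10^-19 J = 1.25 eV.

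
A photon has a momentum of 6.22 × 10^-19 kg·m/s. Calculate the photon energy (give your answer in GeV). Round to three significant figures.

1.16 GeV

Apply E = pc: E = 1.865 × 10^-10 J.
Converting to GeV: E = 1.164 GeV ≈ 1.16 GeV.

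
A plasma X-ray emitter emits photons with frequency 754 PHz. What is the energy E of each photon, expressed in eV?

3120 eV

Use h = 6.62607015e-34 J·s, 1 eV = 1.602176634e-19 J.
Convert to SI: f = 754 PHz = 7.54e17 Hz.
Apply E = hf: E = 4.996e-16 J.
Converting to eV: E = 3118 eV ≈ 3120 eV.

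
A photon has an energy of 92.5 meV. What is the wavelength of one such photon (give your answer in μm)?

13.4 μm

Use h = 6.62607015 × 10^-34 J·s, c = 2.99792458 × 10^8 m/s, 1 eV = 1.602176634 × 10^-19 J.
In SI units: E = 92.5 meV = 1.4820 × 10^-20 J.
Apply λ = hc/E: λ = 1.340 × 10^-5 m.
Converting to μm: λ = 13.40 μm ≈ 13.4 μm.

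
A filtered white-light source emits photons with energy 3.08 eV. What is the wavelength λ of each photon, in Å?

First convert: E = 3.08 eV = 4.9347 × 10^-19 J.
Since λ = hc/E for a photon, λ = 4.025 × 10^-7 m.
Converting to Å: λ = 4025 Å ≈ 4030 Å.

4030 Å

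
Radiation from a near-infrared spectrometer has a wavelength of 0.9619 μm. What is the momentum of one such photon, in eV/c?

Use h = 6.62607015 × 10^-34 J·s, c = 2.99792458 × 10^8 m/s, 1 eV = 1.602176634 × 10^-19 J.
Convert to SI: λ = 0.9619 μm = 9.619 × 10^-7 m.
The photon relation is p = h/λ, giving p = 6.889 × 10^-28 kg·m/s.
Converting to eV/c: p = 1.289 eV/c ≈ 1.29 eV/c.

1.29 eV/c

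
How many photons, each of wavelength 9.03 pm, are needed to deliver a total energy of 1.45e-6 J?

Per-photon energy: E = 2.200e-14 J (from wavelength = 9.03 pm).
N = E_total / E_photon = 1.45e-6 J / 2.200e-14 J = 6.59e7.

6.59e7 photons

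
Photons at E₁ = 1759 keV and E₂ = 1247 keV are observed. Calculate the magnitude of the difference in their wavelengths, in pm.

0.289 pm

Using λ = hc/E: λ₁ = 7.0486e-13 m, λ₂ = 9.9426e-13 m.
|Δλ| = |7.0486e-13 − 9.9426e-13| = 2.89e-13 m = 0.289 pm.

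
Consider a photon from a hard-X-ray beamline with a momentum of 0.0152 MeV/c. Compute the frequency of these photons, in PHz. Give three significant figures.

3680 PHz

In SI units: p = 0.0152 MeV/c = 8.1233e-24 kg·m/s.
Since f = pc/h for a photon, f = 3.675e18 Hz.
Converting to PHz: f = 3675 PHz ≈ 3680 PHz.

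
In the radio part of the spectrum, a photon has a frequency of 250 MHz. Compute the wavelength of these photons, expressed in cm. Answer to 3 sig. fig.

In SI units: f = 250 MHz = 2.5·10^8 Hz.
Since λ = c/f for a photon, λ = 1.199 m.
Converting to cm: λ = 119.9 cm ≈ 120 cm.

120 cm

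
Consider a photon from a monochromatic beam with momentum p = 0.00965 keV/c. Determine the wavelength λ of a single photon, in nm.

Take h = 6.62607015·10^-34 J·s, c = 2.99792458·10^8 m/s, 1 eV = 1.602176634·10^-19 J.
In SI units: p = 0.00965 keV/c = 5.1572·10^-27 kg·m/s.
For a photon λ = h/p, so λ = 1.285·10^-7 m.
Converting to nm: λ = 128.5 nm ≈ 128 nm.

128 nm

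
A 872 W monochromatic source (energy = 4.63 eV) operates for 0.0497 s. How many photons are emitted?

5.84e19 photons

Total energy: E_total = P·t = 872 × 0.0497 = 43.34 J.
Per-photon energy: E = 7.418e-19 J.
N = E_total / E_photon = 5.84e19.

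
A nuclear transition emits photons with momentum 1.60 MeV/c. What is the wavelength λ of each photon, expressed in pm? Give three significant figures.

0.775 pm

Convert to SI: p = 1.60 MeV/c = 8.5509 × 10^-22 kg·m/s.
Apply λ = h/p: λ = 7.749 × 10^-13 m.
Converting to pm: λ = 0.7749 pm ≈ 0.775 pm.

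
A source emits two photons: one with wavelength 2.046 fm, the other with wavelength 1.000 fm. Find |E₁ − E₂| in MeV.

634 MeV

Using E = hc/λ: E₁ = 9.7089 × 10^-11 J, E₂ = 1.9864 × 10^-10 J.
|ΔE| = |9.7089 × 10^-11 − 1.9864 × 10^-10| = 1.02 × 10^-10 J = 634 MeV.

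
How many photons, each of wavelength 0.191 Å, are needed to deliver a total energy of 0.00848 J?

Per-photon energy: E = 1.040·10^-14 J (from wavelength = 0.191 Å).
N = E_total / E_photon = 0.00848 J / 1.040·10^-14 J = 8.15·10^11.

8.15·10^11 photons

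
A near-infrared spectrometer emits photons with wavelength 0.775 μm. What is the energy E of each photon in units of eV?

Convert to SI: λ = 0.775 μm = 7.75 × 10^-7 m.
Since E = hc/λ for a photon, E = 2.563 × 10^-19 J.
Converting to eV: E = 1.600 eV ≈ 1.60 eV.

1.60 eV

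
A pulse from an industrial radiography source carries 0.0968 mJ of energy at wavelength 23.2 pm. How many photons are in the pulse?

Per-photon energy: E = 8.562 × 10^-15 J (from wavelength = 23.2 pm).
N = E_total / E_photon = 9.68 × 10^-5 J / 8.562 × 10^-15 J = 1.13 × 10^10.

1.13 × 10^10 photons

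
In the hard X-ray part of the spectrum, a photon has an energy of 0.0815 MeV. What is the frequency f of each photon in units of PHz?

1.97 × 10^4 PHz

(h = 6.62607015 × 10^-34 J·s, 1 eV = 1.602176634 × 10^-19 J.)
Convert to SI: E = 0.0815 MeV = 1.3058 × 10^-14 J.
Apply f = E/h: f = 1.971 × 10^19 Hz.
Converting to PHz: f = 19710 PHz ≈ 1.97 × 10^4 PHz.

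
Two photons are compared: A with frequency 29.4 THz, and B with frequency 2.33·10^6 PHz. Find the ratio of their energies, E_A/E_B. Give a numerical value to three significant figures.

E_A = 1.948·10^-20 J (from frequency = 29.4 THz, via E = hf).
E_B = 1.544·10^-12 J (from frequency = 2.33·10^6 PHz, via E = hf).
Ratio = 1.948·10^-20 / 1.544·10^-12 = 1.26·10^-8.

1.26·10^-8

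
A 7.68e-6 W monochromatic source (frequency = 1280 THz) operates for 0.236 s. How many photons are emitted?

2.14e12 photons

Total energy: E_total = P·t = 7.68e-6 × 0.236 = 1.812e-6 J.
Per-photon energy: E = 8.481e-19 J.
N = E_total / E_photon = 2.14e12.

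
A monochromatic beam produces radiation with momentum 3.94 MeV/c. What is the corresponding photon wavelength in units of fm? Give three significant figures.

In SI units: p = 3.94 MeV/c = 2.1056 × 10^-21 kg·m/s.
Apply λ = h/p: λ = 3.147 × 10^-13 m.
Converting to fm: λ = 314.7 fm ≈ 315 fm.

315 fm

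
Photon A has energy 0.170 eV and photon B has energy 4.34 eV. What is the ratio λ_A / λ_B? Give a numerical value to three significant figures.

λ_A = 7.293 × 10^-6 m (from energy = 0.170 eV, via λ = hc/E).
λ_B = 2.857 × 10^-7 m (from energy = 4.34 eV, via λ = hc/E).
Ratio = 7.293 × 10^-6 / 2.857 × 10^-7 = 25.5.

25.5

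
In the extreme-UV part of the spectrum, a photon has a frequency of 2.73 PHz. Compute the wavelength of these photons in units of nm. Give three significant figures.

First convert: f = 2.73 PHz = 2.73e15 Hz.
For a photon λ = c/f, so λ = 1.098e-7 m.
Converting to nm: λ = 109.8 nm ≈ 110 nm.

110 nm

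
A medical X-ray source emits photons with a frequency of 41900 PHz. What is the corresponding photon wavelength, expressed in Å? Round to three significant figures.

First convert: f = 41900 PHz = 4.19e19 Hz.
The photon relation is λ = c/f, giving λ = 7.155e-12 m.
Converting to Å: λ = 0.07155 Å ≈ 0.0715 Å.

0.0715 Å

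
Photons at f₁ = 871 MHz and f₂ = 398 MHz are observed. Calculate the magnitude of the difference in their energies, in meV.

1.96e-3 meV

Using E = hf: E₁ = 5.771e-25 J, E₂ = 2.637e-25 J.
|ΔE| = |5.771e-25 − 2.637e-25| = 3.13e-25 J = 1.96e-3 meV.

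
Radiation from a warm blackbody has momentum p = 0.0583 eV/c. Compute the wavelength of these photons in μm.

Take h = 6.62607015e-34 J·s, c = 2.99792458e8 m/s, 1 eV = 1.602176634e-19 J.
First convert: p = 0.0583 eV/c = 3.1157e-29 kg·m/s.
The photon relation is λ = h/p, giving λ = 2.127e-5 m.
Converting to μm: λ = 21.27 μm ≈ 21.3 μm.

21.3 μm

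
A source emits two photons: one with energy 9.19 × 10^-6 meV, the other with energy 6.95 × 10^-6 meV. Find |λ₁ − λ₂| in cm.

Using λ = hc/E: λ₁ = 134.9 m, λ₂ = 178.4 m.
|Δλ| = |134.9 − 178.4| = 43.5 m = 4350 cm.

4350 cm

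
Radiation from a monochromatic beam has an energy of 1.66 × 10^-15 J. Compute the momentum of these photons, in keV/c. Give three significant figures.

Take c = 2.99792458 × 10^8 m/s, 1 eV = 1.602176634 × 10^-19 J.
Apply p = E/c: p = 5.537 × 10^-24 kg·m/s.
Converting to keV/c: p = 10.36 keV/c ≈ 10.4 keV/c.

10.4 keV/c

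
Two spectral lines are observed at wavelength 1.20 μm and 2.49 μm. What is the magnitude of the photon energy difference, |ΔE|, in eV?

Using E = hc/λ: E₁ = 1.655e-19 J, E₂ = 7.978e-20 J.
|ΔE| = |1.655e-19 − 7.978e-20| = 8.58e-20 J = 0.535 eV.

0.535 eV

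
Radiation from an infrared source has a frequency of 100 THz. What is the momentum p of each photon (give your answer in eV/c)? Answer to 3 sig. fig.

Take h = 6.62607015e-34 J·s, c = 2.99792458e8 m/s, 1 eV = 1.602176634e-19 J.
Convert to SI: f = 100 THz = 1.0e14 Hz.
For a photon p = hf/c, so p = 2.210e-28 kg·m/s.
Converting to eV/c: p = 0.4136 eV/c ≈ 0.414 eV/c.

0.414 eV/c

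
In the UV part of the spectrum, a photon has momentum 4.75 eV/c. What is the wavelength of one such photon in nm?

261 nm

Take h = 6.62607015 × 10^-34 J·s, c = 2.99792458 × 10^8 m/s, 1 eV = 1.602176634 × 10^-19 J.
In SI units: p = 4.75 eV/c = 2.5385 × 10^-27 kg·m/s.
Apply λ = h/p: λ = 2.610 × 10^-7 m.
Converting to nm: λ = 261.0 nm ≈ 261 nm.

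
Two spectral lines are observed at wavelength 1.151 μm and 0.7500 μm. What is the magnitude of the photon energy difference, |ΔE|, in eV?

Using E = hc/λ: E₁ = 1.7258e-19 J, E₂ = 2.6486e-19 J.
|ΔE| = |1.7258e-19 − 2.6486e-19| = 9.23e-20 J = 0.576 eV.

0.576 eV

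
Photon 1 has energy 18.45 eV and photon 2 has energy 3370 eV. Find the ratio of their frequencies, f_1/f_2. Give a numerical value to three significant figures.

5.47·10^-3

f_1 = 4.461·10^15 Hz (from energy = 18.45 eV, via f = E/h).
f_2 = 8.149·10^17 Hz (from energy = 3370 eV, via f = E/h).
Ratio = 4.461·10^15 / 8.149·10^17 = 5.47·10^-3.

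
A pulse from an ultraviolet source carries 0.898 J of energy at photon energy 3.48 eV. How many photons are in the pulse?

Per-photon energy: E = 5.576e-19 J (from energy = 3.48 eV).
N = E_total / E_photon = 0.898 J / 5.576e-19 J = 1.61e18.

1.61e18 photons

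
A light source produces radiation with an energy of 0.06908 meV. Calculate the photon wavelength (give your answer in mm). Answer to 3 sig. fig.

Use h = 6.62607015 × 10^-34 J·s, c = 2.99792458 × 10^8 m/s, 1 eV = 1.602176634 × 10^-19 J.
First convert: E = 0.06908 meV = 1.1068 × 10^-23 J.
Apply λ = hc/E: λ = 0.01795 m.
Converting to mm: λ = 17.95 mm ≈ 17.9 mm.

17.9 mm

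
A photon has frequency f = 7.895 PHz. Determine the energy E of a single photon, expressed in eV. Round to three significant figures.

In SI units: f = 7.895 PHz = 7.895 × 10^15 Hz.
The photon relation is E = hf, giving E = 5.231 × 10^-18 J.
Converting to eV: E = 32.65 eV ≈ 32.7 eV.

32.7 eV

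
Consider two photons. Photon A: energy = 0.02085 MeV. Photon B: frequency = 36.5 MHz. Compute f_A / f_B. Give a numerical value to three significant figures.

f_A = 5.042 × 10^18 Hz (from energy = 0.02085 MeV, via f = E/h).
f_B = 3.650 × 10^7 Hz (from frequency = 36.5 MHz, via f given directly).
Ratio = 5.042 × 10^18 / 3.650 × 10^7 = 1.38 × 10^11.

1.38 × 10^11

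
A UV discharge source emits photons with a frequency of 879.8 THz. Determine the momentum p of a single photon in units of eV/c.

3.64 eV/c

Use h = 6.62607015e-34 J·s, c = 2.99792458e8 m/s, 1 eV = 1.602176634e-19 J.
In SI units: f = 879.8 THz = 8.798e14 Hz.
Since p = hf/c for a photon, p = 1.945e-27 kg·m/s.
Converting to eV/c: p = 3.639 eV/c ≈ 3.64 eV/c.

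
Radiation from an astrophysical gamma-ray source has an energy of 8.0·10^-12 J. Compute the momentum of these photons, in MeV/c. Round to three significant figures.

Since p = E/c for a photon, p = 2.669·10^-20 kg·m/s.
Converting to MeV/c: p = 49.93 MeV/c ≈ 49.9 MeV/c.

49.9 MeV/c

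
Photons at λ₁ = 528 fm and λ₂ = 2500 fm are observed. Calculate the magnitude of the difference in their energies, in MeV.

1.85 MeV

Using E = hc/λ: E₁ = 3.762e-13 J, E₂ = 7.946e-14 J.
|ΔE| = |3.762e-13 − 7.946e-14| = 2.97e-13 J = 1.85 MeV.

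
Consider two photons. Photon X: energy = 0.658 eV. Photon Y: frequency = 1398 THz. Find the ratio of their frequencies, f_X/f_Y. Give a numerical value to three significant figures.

0.114

f_X = 1.591·10^14 Hz (from energy = 0.658 eV, via f = E/h).
f_Y = 1.398·10^15 Hz (from frequency = 1398 THz, via f given directly).
Ratio = 1.591·10^14 / 1.398·10^15 = 0.114.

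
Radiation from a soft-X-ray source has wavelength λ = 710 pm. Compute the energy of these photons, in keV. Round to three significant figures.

Convert to SI: λ = 710 pm = 7.1·10^-10 m.
Apply E = hc/λ: E = 2.798·10^-16 J.
Converting to keV: E = 1.746 keV ≈ 1.75 keV.

1.75 keV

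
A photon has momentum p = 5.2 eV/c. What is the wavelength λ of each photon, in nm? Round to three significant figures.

238 nm

(h = 6.62607015·10^-34 J·s, c = 2.99792458·10^8 m/s, 1 eV = 1.602176634·10^-19 J.)
Convert to SI: p = 5.2 eV/c = 2.7790·10^-27 kg·m/s.
For a photon λ = h/p, so λ = 2.384·10^-7 m.
Converting to nm: λ = 238.4 nm ≈ 238 nm.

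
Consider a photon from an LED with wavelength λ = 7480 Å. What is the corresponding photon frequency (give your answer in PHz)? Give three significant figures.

Take c = 2.99792458e8 m/s.
In SI units: λ = 7480 Å = 7.48e-7 m.
For a photon f = c/λ, so f = 4.008e14 Hz.
Converting to PHz: f = 0.4008 PHz ≈ 0.401 PHz.

0.401 PHz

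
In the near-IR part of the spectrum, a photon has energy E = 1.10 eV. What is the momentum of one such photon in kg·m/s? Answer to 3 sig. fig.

5.88e-28 kg·m/s

Use c = 2.99792458e8 m/s, 1 eV = 1.602176634e-19 J.
In SI units: E = 1.10 eV = 1.7624e-19 J.
Since p = E/c for a photon, p = 5.879e-28 kg·m/s.
So p ≈ 5.88e-28 kg·m/s.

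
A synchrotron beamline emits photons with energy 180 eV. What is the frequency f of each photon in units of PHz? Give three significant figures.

43.5 PHz

(h = 6.62607015 × 10^-34 J·s, 1 eV = 1.602176634 × 10^-19 J.)
First convert: E = 180 eV = 2.8839 × 10^-17 J.
The photon relation is f = E/h, giving f = 4.352 × 10^16 Hz.
Converting to PHz: f = 43.52 PHz ≈ 43.5 PHz.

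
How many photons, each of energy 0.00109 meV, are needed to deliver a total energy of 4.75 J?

2.72 × 10^25 photons

Per-photon energy: E = 1.746 × 10^-25 J (from energy = 0.00109 meV).
N = E_total / E_photon = 4.75 J / 1.746 × 10^-25 J = 2.72 × 10^25.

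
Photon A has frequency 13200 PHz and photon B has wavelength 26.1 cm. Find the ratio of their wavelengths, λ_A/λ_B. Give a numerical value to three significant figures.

8.70e-11

λ_A = 2.271e-11 m (from frequency = 13200 PHz, via λ = c/f).
λ_B = 0.2610 m (from wavelength = 26.1 cm, via λ given directly).
Ratio = 2.271e-11 / 0.2610 = 8.70e-11.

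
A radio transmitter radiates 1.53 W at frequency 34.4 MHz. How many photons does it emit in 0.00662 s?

4.44e23 photons

Total energy: E_total = P·t = 1.53 × 0.00662 = 0.01013 J.
Per-photon energy: E = 2.279e-26 J.
N = E_total / E_photon = 4.44e23.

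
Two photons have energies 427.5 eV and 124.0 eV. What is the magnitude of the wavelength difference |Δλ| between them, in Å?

Using λ = hc/E: λ₁ = 2.9002 × 10^-9 m, λ₂ = 9.9987 × 10^-9 m.
|Δλ| = |2.9002 × 10^-9 − 9.9987 × 10^-9| = 7.10 × 10^-9 m = 71.0 Å.

71.0 Å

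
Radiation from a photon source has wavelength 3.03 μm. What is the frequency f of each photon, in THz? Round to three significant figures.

98.9 THz

(c = 2.99792458 × 10^8 m/s.)
Convert to SI: λ = 3.03 μm = 3.03 × 10^-6 m.
The photon relation is f = c/λ, giving f = 9.894 × 10^13 Hz.
Converting to THz: f = 98.94 THz ≈ 98.9 THz.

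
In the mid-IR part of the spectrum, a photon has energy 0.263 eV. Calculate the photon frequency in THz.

63.6 THz

In SI units: E = 0.263 eV = 4.2137·10^-20 J.
Apply f = E/h: f = 6.359·10^13 Hz.
Converting to THz: f = 63.59 THz ≈ 63.6 THz.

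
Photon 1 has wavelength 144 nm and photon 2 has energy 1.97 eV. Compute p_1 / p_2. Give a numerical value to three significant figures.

p_1 = 4.601e-27 kg·m/s (from wavelength = 144 nm, via p = h/λ).
p_2 = 1.053e-27 kg·m/s (from energy = 1.97 eV, via p = E/c).
Ratio = 4.601e-27 / 1.053e-27 = 4.37.

4.37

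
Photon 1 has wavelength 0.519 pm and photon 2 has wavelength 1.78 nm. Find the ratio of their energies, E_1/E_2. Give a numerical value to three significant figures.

E_1 = 3.827e-13 J (from wavelength = 0.519 pm, via E = hc/λ).
E_2 = 1.116e-16 J (from wavelength = 1.78 nm, via E = hc/λ).
Ratio = 3.827e-13 / 1.116e-16 = 3430.

3430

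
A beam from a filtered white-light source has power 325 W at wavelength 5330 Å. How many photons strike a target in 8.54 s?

Total energy: E_total = P·t = 325 × 8.54 = 2775 J.
Per-photon energy: E = 3.727e-19 J.
N = E_total / E_photon = 7.45e21.

7.45e21 photons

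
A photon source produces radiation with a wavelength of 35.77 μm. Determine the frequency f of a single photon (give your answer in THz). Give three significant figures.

8.38 THz

Convert to SI: λ = 35.77 μm = 3.577e-5 m.
For a photon f = c/λ, so f = 8.381e12 Hz.
Converting to THz: f = 8.381 THz ≈ 8.38 THz.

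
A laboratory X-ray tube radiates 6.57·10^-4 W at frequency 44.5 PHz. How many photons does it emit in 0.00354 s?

Total energy: E_total = P·t = 6.57·10^-4 × 0.00354 = 2.326·10^-6 J.
Per-photon energy: E = 2.949·10^-17 J.
N = E_total / E_photon = 7.89·10^10.

7.89·10^10 photons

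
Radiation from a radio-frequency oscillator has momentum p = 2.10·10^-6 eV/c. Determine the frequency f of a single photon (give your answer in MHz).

(h = 6.62607015·10^-34 J·s, c = 2.99792458·10^8 m/s, 1 eV = 1.602176634·10^-19 J.)
First convert: p = 2.10·10^-6 eV/c = 1.1223·10^-33 kg·m/s.
Since f = pc/h for a photon, f = 5.078·10^8 Hz.
Converting to MHz: f = 507.8 MHz ≈ 508 MHz.

508 MHz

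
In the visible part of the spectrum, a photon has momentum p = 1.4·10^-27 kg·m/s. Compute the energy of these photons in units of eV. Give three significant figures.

2.62 eV

Use c = 2.99792458·10^8 m/s, 1 eV = 1.602176634·10^-19 J.
For a photon E = pc, so E = 4.197·10^-19 J.
Converting to eV: E = 2.620 eV ≈ 2.62 eV.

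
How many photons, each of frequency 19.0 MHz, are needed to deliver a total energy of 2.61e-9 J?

2.07e17 photons

Per-photon energy: E = 1.259e-26 J (from frequency = 19.0 MHz).
N = E_total / E_photon = 2.61e-9 J / 1.259e-26 J = 2.07e17.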